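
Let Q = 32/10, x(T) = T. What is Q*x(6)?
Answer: 96/5 ≈ 19.200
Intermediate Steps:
Q = 16/5 (Q = 32*(1/10) = 16/5 ≈ 3.2000)
Q*x(6) = (16/5)*6 = 96/5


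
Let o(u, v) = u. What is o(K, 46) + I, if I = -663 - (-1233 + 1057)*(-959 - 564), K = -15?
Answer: -268726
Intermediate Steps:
I = -268711 (I = -663 - (-176)*(-1523) = -663 - 1*268048 = -663 - 268048 = -268711)
o(K, 46) + I = -15 - 268711 = -268726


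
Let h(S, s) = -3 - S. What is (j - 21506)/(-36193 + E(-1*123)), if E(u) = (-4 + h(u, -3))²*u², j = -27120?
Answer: -48626/203539631 ≈ -0.00023890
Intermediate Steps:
E(u) = u²*(-7 - u)² (E(u) = (-4 + (-3 - u))²*u² = (-7 - u)²*u² = u²*(-7 - u)²)
(j - 21506)/(-36193 + E(-1*123)) = (-27120 - 21506)/(-36193 + (-1*123)²*(7 - 1*123)²) = -48626/(-36193 + (-123)²*(7 - 123)²) = -48626/(-36193 + 15129*(-116)²) = -48626/(-36193 + 15129*13456) = -48626/(-36193 + 203575824) = -48626/203539631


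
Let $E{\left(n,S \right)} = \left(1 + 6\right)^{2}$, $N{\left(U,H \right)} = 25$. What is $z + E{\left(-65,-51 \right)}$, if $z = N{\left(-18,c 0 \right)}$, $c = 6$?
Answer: $74$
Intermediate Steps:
$E{\left(n,S \right)} = 49$ ($E{\left(n,S \right)} = 7^{2} = 49$)
$z = 25$
$z + E{\left(-65,-51 \right)} = 25 + 49 = 74$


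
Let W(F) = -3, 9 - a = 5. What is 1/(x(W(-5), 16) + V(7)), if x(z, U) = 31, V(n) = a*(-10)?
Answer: -⅑ ≈ -0.11111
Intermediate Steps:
a = 4 (a = 9 - 1*5 = 9 - 5 = 4)
V(n) = -40 (V(n) = 4*(-10) = -40)
1/(x(W(-5), 16) + V(7)) = 1/(31 - 40) = 1/(-9) = -⅑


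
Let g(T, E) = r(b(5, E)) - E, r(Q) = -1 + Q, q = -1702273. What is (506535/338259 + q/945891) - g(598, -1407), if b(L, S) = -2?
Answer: -149771702705566/106652047923 ≈ -1404.3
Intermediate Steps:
g(T, E) = -3 - E (g(T, E) = (-1 - 2) - E = -3 - E)
(506535/338259 + q/945891) - g(598, -1407) = (506535/338259 - 1702273/945891) - (-3 - 1*(-1407)) = (506535*(1/338259) - 1702273*1/945891) - (-3 + 1407) = (168845/112753 - 1702273/945891) - 1*1404 = -32227421674/106652047923 - 1404 = -149771702705566/106652047923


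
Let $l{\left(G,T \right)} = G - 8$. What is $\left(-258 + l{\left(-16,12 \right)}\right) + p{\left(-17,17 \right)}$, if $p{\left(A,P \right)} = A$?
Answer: $-299$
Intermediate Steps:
$l{\left(G,T \right)} = -8 + G$
$\left(-258 + l{\left(-16,12 \right)}\right) + p{\left(-17,17 \right)} = \left(-258 - 24\right) - 17 = -282 - 17 = -299$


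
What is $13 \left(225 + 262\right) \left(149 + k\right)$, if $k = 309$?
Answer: $2899598$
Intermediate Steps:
$13 \left(225 + 262\right) \left(149 + k\right) = 13 \left(225 + 262\right) \left(149 + 309\right) = 13 \cdot 487 \cdot 458 = 13 \cdot 223046 = 2899598$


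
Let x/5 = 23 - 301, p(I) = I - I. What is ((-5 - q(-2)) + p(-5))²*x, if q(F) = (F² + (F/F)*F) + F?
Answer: -34750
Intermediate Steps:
q(F) = F² + 2*F (q(F) = (F² + 1*F) + F = (F² + F) + F = (F + F²) + F = F² + 2*F)
p(I) = 0
x = -1390 (x = 5*(23 - 301) = 5*(-278) = -1390)
((-5 - q(-2)) + p(-5))²*x = ((-5 - (-2)*(2 - 2)) + 0)²*(-1390) = ((-5 - (-2)*0) + 0)²*(-1390) = ((-5 - 1*0) + 0)²*(-1390) = ((-5 + 0) + 0)²*(-1390) = (-5 + 0)²*(-1390) = (-5)²*(-1390) = 25*(-1390) = -34750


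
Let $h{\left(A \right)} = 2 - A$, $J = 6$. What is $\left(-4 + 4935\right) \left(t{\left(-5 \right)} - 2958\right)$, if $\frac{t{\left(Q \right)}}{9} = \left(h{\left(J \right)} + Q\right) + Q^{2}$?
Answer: $-13875834$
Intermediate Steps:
$t{\left(Q \right)} = -36 + 9 Q + 9 Q^{2}$ ($t{\left(Q \right)} = 9 \left(\left(\left(2 - 6\right) + Q\right) + Q^{2}\right) = 9 \left(\left(-4 + Q\right) + Q^{2}\right) = 9 \left(-4 + Q + Q^{2}\right) = -36 + 9 Q + 9 Q^{2}$)
$\left(-4 + 4935\right) \left(t{\left(-5 \right)} - 2958\right) = \left(-4 + 4935\right) \left(\left(-36 + 9 \left(-5\right) + 9 \left(-5\right)^{2}\right) - 2958\right) = 4931 \left(\left(-36 - 45 + 9 \cdot 25\right) - 2958\right) = 4931 \left(\left(-36 - 45 + 225\right) - 2958\right) = 4931 \left(144 - 2958\right) = 4931 \left(-2814\right) = -13875834$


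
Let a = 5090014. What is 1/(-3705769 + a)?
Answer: 1/1384245 ≈ 7.2242e-7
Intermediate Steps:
1/(-3705769 + a) = 1/(-3705769 + 5090014) = 1/1384245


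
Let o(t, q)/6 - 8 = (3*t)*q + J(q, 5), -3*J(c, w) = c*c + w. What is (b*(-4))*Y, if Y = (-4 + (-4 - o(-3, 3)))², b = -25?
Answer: 1795600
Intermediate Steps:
J(c, w) = -w/3 - c²/3 (J(c, w) = -(c*c + w)/3 = -(c² + w)/3 = -(w + c²)/3 = -w/3 - c²/3)
o(t, q) = 38 - 2*q² + 18*q*t (o(t, q) = 48 + 6*((3*t)*q + (-⅓*5 - q²/3)) = 48 + 6*(3*q*t + (-5/3 - q²/3)) = 48 + 6*(-5/3 - q²/3 + 3*q*t) = 48 + (-10 - 2*q² + 18*q*t) = 38 - 2*q² + 18*q*t)
Y = 17956 (Y = (-4 + (-4 - (38 - 2*3² + 18*3*(-3))))² = (-4 + (-4 - (38 - 2*9 - 162)))² = (-4 + (-4 - (38 - 18 - 162)))² = (-4 + (-4 - 1*(-142)))² = (-4 + (-4 + 142))² = (-4 + 138)² = 134² = 17956)
(b*(-4))*Y = -25*(-4)*17956 = 100*17956 = 1795600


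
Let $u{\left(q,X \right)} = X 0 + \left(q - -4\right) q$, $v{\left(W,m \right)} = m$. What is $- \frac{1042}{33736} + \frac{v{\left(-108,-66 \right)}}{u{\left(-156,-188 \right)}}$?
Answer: $- \frac{561135}{16665584} \approx -0.03367$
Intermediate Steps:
$u{\left(q,X \right)} = q \left(4 + q\right)$ ($u{\left(q,X \right)} = 0 + \left(q + 4\right) q = 0 + \left(4 + q\right) q = 0 + q \left(4 + q\right) = q \left(4 + q\right)$)
$- \frac{1042}{33736} + \frac{v{\left(-108,-66 \right)}}{u{\left(-156,-188 \right)}} = - \frac{1042}{33736} - \frac{66}{\left(-156\right) \left(4 - 156\right)} = \left(-1042\right) \frac{1}{33736} - \frac{66}{\left(-156\right) \left(-152\right)} = - \frac{521}{16868} - \frac{66}{23712} = - \frac{521}{16868} - \frac{11}{3952} = - \frac{561135}{16665584}$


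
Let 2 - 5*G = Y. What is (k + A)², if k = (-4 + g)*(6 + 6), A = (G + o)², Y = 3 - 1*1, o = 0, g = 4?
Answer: 0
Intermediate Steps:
Y = 2 (Y = 3 - 1 = 2)
G = 0 (G = ⅖ - ⅕*2 = ⅖ - ⅖ = 0)
A = 0 (A = (0 + 0)² = 0² = 0)
k = 0 (k = (-4 + 4)*(6 + 6) = 0*12 = 0)
(k + A)² = (0 + 0)² = 0² = 0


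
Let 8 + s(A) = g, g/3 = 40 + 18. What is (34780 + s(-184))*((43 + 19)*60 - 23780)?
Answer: -701016760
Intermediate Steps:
g = 174 (g = 3*(40 + 18) = 3*58 = 174)
s(A) = 166 (s(A) = -8 + 174 = 166)
(34780 + s(-184))*((43 + 19)*60 - 23780) = (34780 + 166)*((43 + 19)*60 - 23780) = 34946*(62*60 - 23780) = 34946*(3720 - 23780) = 34946*(-20060) = -701016760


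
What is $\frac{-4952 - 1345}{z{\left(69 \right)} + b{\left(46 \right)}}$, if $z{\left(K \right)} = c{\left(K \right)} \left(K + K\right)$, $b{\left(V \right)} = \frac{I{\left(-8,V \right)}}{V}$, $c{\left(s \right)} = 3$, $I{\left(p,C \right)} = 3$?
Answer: $- \frac{96554}{6349} \approx -15.208$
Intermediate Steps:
$b{\left(V \right)} = \frac{3}{V}$
$z{\left(K \right)} = 6 K$ ($z{\left(K \right)} = 3 \left(K + K\right) = 3 \cdot 2 K = 6 K$)
$\frac{-4952 - 1345}{z{\left(69 \right)} + b{\left(46 \right)}} = \frac{-4952 - 1345}{6 \cdot 69 + \frac{3}{46}} = - \frac{6297}{414 + 3 \cdot \frac{1}{46}} = - \frac{6297}{414 + \frac{3}{46}} = - \frac{6297}{\frac{19047}{46}} = \left(-6297\right) \frac{46}{19047} = - \frac{96554}{6349}$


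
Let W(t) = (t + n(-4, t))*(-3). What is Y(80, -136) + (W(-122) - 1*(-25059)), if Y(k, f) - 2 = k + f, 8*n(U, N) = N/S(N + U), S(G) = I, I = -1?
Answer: 101301/4 ≈ 25325.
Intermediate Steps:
S(G) = -1
n(U, N) = -N/8 (n(U, N) = (N/(-1))/8 = (N*(-1))/8 = (-N)/8 = -N/8)
Y(k, f) = 2 + f + k (Y(k, f) = 2 + (k + f) = 2 + (f + k) = 2 + f + k)
W(t) = -21*t/8 (W(t) = (t - t/8)*(-3) = (7*t/8)*(-3) = -21*t/8)
Y(80, -136) + (W(-122) - 1*(-25059)) = (2 - 136 + 80) + (-21/8*(-122) - 1*(-25059)) = -54 + (1281/4 + 25059) = -54 + 101517/4 = 101301/4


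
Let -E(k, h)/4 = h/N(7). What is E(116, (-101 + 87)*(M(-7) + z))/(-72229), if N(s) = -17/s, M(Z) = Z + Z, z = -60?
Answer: -29008/1227893 ≈ -0.023624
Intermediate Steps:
M(Z) = 2*Z
E(k, h) = 28*h/17 (E(k, h) = -4*h/((-17/7)) = -4*h/((-17*⅐)) = -4*h/(-17/7) = -4*h*(-7)/17 = -(-28)*h/17 = 28*h/17)
E(116, (-101 + 87)*(M(-7) + z))/(-72229) = (28*((-101 + 87)*(2*(-7) - 60))/17)/(-72229) = (28*(-14*(-14 - 60))/17)*(-1/72229) = (28*(-14*(-74))/17)*(-1/72229) = ((28/17)*1036)*(-1/72229) = (29008/17)*(-1/72229) = -29008/1227893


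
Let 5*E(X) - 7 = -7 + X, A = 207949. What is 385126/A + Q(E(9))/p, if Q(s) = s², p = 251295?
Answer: 115215371339/62210171375 ≈ 1.8520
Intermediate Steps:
E(X) = X/5 (E(X) = 7/5 + (-7 + X)/5 = 7/5 + (-7/5 + X/5) = X/5)
385126/A + Q(E(9))/p = 385126/207949 + ((⅕)*9)²/251295 = 385126*(1/207949) + (9/5)²*(1/251295) = 55018/29707 + (81/25)*(1/251295) = 55018/29707 + 27/2094125 = 115215371339/62210171375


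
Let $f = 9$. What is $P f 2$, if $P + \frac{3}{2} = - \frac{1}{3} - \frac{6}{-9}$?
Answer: $-21$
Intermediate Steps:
$P = - \frac{7}{6}$ ($P = - \frac{3}{2} - \left(\frac{1}{3} - \frac{2}{3}\right) = - \frac{3}{2} - - \frac{1}{3} = - \frac{3}{2} + \left(- \frac{1}{3} + \frac{2}{3}\right) = - \frac{3}{2} + \frac{1}{3} = - \frac{7}{6} \approx -1.1667$)
$P f 2 = \left(- \frac{7}{6}\right) 9 \cdot 2 = \left(- \frac{21}{2}\right) 2 = -21$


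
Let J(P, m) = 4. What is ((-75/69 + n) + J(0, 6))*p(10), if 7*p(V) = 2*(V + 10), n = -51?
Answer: -6320/23 ≈ -274.78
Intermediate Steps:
p(V) = 20/7 + 2*V/7 (p(V) = (2*(V + 10))/7 = (2*(10 + V))/7 = (20 + 2*V)/7 = 20/7 + 2*V/7)
((-75/69 + n) + J(0, 6))*p(10) = ((-75/69 - 51) + 4)*(20/7 + (2/7)*10) = ((-75*1/69 - 51) + 4)*(20/7 + 20/7) = ((-25/23 - 51) + 4)*(40/7) = (-1198/23 + 4)*(40/7) = -1106/23*40/7 = -6320/23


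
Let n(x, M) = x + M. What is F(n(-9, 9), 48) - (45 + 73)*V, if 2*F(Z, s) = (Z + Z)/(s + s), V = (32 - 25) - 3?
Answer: -472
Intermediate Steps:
n(x, M) = M + x
V = 4 (V = 7 - 3 = 4)
F(Z, s) = Z/(2*s) (F(Z, s) = ((Z + Z)/(s + s))/2 = ((2*Z)/((2*s)))/2 = ((2*Z)*(1/(2*s)))/2 = (Z/s)/2 = Z/(2*s))
F(n(-9, 9), 48) - (45 + 73)*V = (1/2)*(9 - 9)/48 - (45 + 73)*4 = (1/2)*0*(1/48) - 118*4 = 0 - 1*472 = 0 - 472 = -472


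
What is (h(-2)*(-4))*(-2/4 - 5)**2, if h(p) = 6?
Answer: -726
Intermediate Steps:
(h(-2)*(-4))*(-2/4 - 5)**2 = (6*(-4))*(-2/4 - 5)**2 = -24*(-2*1/4 - 5)**2 = -24*(-1/2 - 5)**2 = -24*(-11/2)**2 = -24*121/4 = -726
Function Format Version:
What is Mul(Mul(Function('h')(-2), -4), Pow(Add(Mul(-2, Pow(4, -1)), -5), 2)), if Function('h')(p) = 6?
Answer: -726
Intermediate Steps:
Mul(Mul(Function('h')(-2), -4), Pow(Add(Mul(-2, Pow(4, -1)), -5), 2)) = Mul(Mul(6, -4), Pow(Add(Mul(-2, Pow(4, -1)), -5), 2)) = Mul(-24, Pow(Add(Mul(-2, Rational(1, 4)), -5), 2)) = Mul(-24, Pow(Add(Rational(-1, 2), -5), 2)) = Mul(-24, Pow(Rational(-11, 2), 2)) = Mul(-24, Rational(121, 4)) = -726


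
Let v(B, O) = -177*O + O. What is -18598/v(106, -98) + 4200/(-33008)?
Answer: -21447637/17791312 ≈ -1.2055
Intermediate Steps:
v(B, O) = -176*O
-18598/v(106, -98) + 4200/(-33008) = -18598/((-176*(-98))) + 4200/(-33008) = -18598/17248 + 4200*(-1/33008) = -18598*1/17248 - 525/4126 = -9299/8624 - 525/4126 = -21447637/17791312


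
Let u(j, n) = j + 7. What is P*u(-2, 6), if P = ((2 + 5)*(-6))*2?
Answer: -420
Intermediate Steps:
u(j, n) = 7 + j
P = -84 (P = (7*(-6))*2 = -42*2 = -84)
P*u(-2, 6) = -84*(7 - 2) = -84*5 = -420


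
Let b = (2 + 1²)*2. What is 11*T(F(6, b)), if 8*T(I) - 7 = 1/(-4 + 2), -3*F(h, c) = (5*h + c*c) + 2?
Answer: 143/16 ≈ 8.9375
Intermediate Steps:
b = 6 (b = (2 + 1)*2 = 3*2 = 6)
F(h, c) = -⅔ - 5*h/3 - c²/3 (F(h, c) = -((5*h + c*c) + 2)/3 = -((5*h + c²) + 2)/3 = -((c² + 5*h) + 2)/3 = -(2 + c² + 5*h)/3 = -⅔ - 5*h/3 - c²/3)
T(I) = 13/16 (T(I) = 7/8 + 1/(8*(-4 + 2)) = 7/8 + (⅛)/(-2) = 7/8 + (⅛)*(-½) = 7/8 - 1/16 = 13/16)
11*T(F(6, b)) = 11*(13/16) = 143/16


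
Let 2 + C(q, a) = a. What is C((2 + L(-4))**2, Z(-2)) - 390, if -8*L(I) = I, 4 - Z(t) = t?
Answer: -386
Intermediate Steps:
Z(t) = 4 - t
L(I) = -I/8
C(q, a) = -2 + a
C((2 + L(-4))**2, Z(-2)) - 390 = (-2 + (4 - 1*(-2))) - 390 = (-2 + (4 + 2)) - 390 = (-2 + 6) - 390 = 4 - 390 = -386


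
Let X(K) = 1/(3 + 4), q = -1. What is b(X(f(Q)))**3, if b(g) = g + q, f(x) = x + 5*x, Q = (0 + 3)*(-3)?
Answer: -216/343 ≈ -0.62974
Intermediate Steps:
Q = -9 (Q = 3*(-3) = -9)
f(x) = 6*x
X(K) = 1/7
b(g) = -1 + g (b(g) = g - 1 = -1 + g)
b(X(f(Q)))**3 = (-1 + 1/7)**3 = (-6/7)**3 = -216/343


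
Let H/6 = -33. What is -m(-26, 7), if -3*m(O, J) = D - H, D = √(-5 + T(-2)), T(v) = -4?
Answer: 66 + I ≈ 66.0 + 1.0*I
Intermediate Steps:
H = -198 (H = 6*(-33) = -198)
D = 3*I (D = √(-5 - 4) = √(-9) = 3*I ≈ 3.0*I)
m(O, J) = -66 - I (m(O, J) = -(3*I - 1*(-198))/3 = -(3*I + 198)/3 = -(198 + 3*I)/3 = -66 - I)
-m(-26, 7) = -(-66 - I) = 66 + I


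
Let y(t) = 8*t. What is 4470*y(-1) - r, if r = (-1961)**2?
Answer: -3881281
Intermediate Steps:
r = 3845521
4470*y(-1) - r = 4470*(8*(-1)) - 1*3845521 = 4470*(-8) - 3845521 = -35760 - 3845521 = -3881281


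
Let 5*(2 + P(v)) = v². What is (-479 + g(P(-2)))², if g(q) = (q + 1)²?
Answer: 143376676/625 ≈ 2.2940e+5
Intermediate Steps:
P(v) = -2 + v²/5
g(q) = (1 + q)²
(-479 + g(P(-2)))² = (-479 + (1 + (-2 + (⅕)*(-2)²))²)² = (-479 + (1 + (-2 + (⅕)*4))²)² = (-479 + (1 + (-2 + ⅘))²)² = (-479 + (1 - 6/5)²)² = (-479 + (-⅕)²)² = (-479 + 1/25)² = (-11974/25)² = 143376676/625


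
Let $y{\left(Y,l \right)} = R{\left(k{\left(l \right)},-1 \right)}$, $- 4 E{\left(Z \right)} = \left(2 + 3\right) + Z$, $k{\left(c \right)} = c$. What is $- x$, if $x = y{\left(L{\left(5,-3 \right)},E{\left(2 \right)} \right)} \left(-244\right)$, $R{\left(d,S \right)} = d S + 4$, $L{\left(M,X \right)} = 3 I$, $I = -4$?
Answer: $1403$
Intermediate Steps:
$L{\left(M,X \right)} = -12$ ($L{\left(M,X \right)} = 3 \left(-4\right) = -12$)
$R{\left(d,S \right)} = 4 + S d$ ($R{\left(d,S \right)} = S d + 4 = 4 + S d$)
$E{\left(Z \right)} = - \frac{5}{4} - \frac{Z}{4}$ ($E{\left(Z \right)} = - \frac{\left(2 + 3\right) + Z}{4} = - \frac{5 + Z}{4} = - \frac{5}{4} - \frac{Z}{4}$)
$y{\left(Y,l \right)} = 4 - l$
$x = -1403$ ($x = \left(4 - \left(- \frac{5}{4} - \frac{1}{2}\right)\right) \left(-244\right) = \left(4 - - \frac{7}{4}\right) \left(-244\right) = \left(4 + \frac{7}{4}\right) \left(-244\right) = \frac{23}{4} \left(-244\right) = -1403$)
$- x = \left(-1\right) \left(-1403\right) = 1403$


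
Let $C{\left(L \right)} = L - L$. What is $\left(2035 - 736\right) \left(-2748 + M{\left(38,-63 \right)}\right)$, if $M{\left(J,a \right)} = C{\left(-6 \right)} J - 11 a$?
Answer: $-2669445$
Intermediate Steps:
$C{\left(L \right)} = 0$
$M{\left(J,a \right)} = - 11 a$ ($M{\left(J,a \right)} = 0 J - 11 a = 0 - 11 a = - 11 a$)
$\left(2035 - 736\right) \left(-2748 + M{\left(38,-63 \right)}\right) = \left(2035 - 736\right) \left(-2748 - -693\right) = 1299 \left(-2748 + 693\right) = 1299 \left(-2055\right) = -2669445$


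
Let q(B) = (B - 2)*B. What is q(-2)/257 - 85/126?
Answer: -20837/32382 ≈ -0.64347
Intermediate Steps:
q(B) = B*(-2 + B) (q(B) = (-2 + B)*B = B*(-2 + B))
q(-2)/257 - 85/126 = -2*(-2 - 2)/257 - 85/126 = -2*(-4)*(1/257) - 85*1/126 = 8*(1/257) - 85/126 = 8/257 - 85/126 = -20837/32382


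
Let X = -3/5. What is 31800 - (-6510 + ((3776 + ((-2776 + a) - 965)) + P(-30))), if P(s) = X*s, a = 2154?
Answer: 36103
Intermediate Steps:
X = -3/5 (X = -3*1/5 = -3/5 ≈ -0.60000)
P(s) = -3*s/5
31800 - (-6510 + ((3776 + ((-2776 + a) - 965)) + P(-30))) = 31800 - (-6510 + ((3776 + ((-2776 + 2154) - 965)) - 3/5*(-30))) = 31800 - (-6510 + ((3776 + (-622 - 965)) + 18)) = 31800 - (-6510 + ((3776 - 1587) + 18)) = 31800 - (-6510 + (2189 + 18)) = 31800 - (-6510 + 2207) = 31800 - 1*(-4303) = 31800 + 4303 = 36103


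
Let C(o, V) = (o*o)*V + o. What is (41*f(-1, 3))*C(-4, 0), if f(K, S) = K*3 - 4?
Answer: 1148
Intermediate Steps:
f(K, S) = -4 + 3*K (f(K, S) = 3*K - 4 = -4 + 3*K)
C(o, V) = o + V*o² (C(o, V) = o²*V + o = V*o² + o = o + V*o²)
(41*f(-1, 3))*C(-4, 0) = (41*(-4 + 3*(-1)))*(-4*(1 + 0*(-4))) = (41*(-4 - 3))*(-4*(1 + 0)) = (41*(-7))*(-4*1) = -287*(-4) = 1148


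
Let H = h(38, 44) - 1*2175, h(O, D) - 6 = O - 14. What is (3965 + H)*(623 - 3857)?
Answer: -5885880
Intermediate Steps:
h(O, D) = -8 + O (h(O, D) = 6 + (O - 14) = 6 + (-14 + O) = -8 + O)
H = -2145 (H = (-8 + 38) - 1*2175 = 30 - 2175 = -2145)
(3965 + H)*(623 - 3857) = (3965 - 2145)*(623 - 3857) = 1820*(-3234) = -5885880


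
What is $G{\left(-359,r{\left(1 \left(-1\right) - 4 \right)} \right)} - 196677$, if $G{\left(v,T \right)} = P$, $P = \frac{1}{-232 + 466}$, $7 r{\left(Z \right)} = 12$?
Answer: $- \frac{46022417}{234} \approx -1.9668 \cdot 10^{5}$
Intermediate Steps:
$r{\left(Z \right)} = \frac{12}{7}$ ($r{\left(Z \right)} = \frac{1}{7} \cdot 12 = \frac{12}{7}$)
$P = \frac{1}{234} \approx 0.0042735$
$G{\left(v,T \right)} = \frac{1}{234}$
$G{\left(-359,r{\left(1 \left(-1\right) - 4 \right)} \right)} - 196677 = \frac{1}{234} - 196677 = - \frac{46022417}{234}$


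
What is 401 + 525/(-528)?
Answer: 70401/176 ≈ 400.01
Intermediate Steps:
401 + 525/(-528) = 401 - 1/528*525 = 401 - 175/176 = 70401/176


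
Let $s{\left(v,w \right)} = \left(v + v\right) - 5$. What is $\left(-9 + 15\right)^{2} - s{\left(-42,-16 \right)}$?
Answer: $125$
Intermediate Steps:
$s{\left(v,w \right)} = -5 + 2 v$ ($s{\left(v,w \right)} = 2 v - 5 = -5 + 2 v$)
$\left(-9 + 15\right)^{2} - s{\left(-42,-16 \right)} = \left(-9 + 15\right)^{2} - \left(-5 + 2 \left(-42\right)\right) = 6^{2} - \left(-5 - 84\right) = 36 - -89 = 36 + 89 = 125$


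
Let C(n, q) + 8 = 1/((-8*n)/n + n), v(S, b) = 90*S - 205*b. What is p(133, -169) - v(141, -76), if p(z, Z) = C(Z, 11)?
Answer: -5005207/177 ≈ -28278.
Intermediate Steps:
v(S, b) = -205*b + 90*S
C(n, q) = -8 + 1/(-8 + n) (C(n, q) = -8 + 1/((-8*n)/n + n) = -8 + 1/(-8 + n))
p(z, Z) = (65 - 8*Z)/(-8 + Z)
p(133, -169) - v(141, -76) = (65 - 8*(-169))/(-8 - 169) - (-205*(-76) + 90*141) = (65 + 1352)/(-177) - (15580 + 12690) = -1/177*1417 - 1*28270 = -1417/177 - 28270 = -5005207/177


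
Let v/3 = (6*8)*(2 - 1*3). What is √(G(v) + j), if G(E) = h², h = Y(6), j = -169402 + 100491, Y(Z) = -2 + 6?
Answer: 3*I*√7655 ≈ 262.48*I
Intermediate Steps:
Y(Z) = 4
j = -68911
h = 4
v = -144 (v = 3*((6*8)*(2 - 1*3)) = 3*(48*(2 - 3)) = 3*(48*(-1)) = 3*(-48) = -144)
G(E) = 16 (G(E) = 4² = 16)
√(G(v) + j) = √(16 - 68911) = √(-68895) = 3*I*√7655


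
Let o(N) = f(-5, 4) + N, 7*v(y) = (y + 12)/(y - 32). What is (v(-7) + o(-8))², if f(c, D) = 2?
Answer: 2699449/74529 ≈ 36.220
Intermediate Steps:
v(y) = (12 + y)/(7*(-32 + y)) (v(y) = ((y + 12)/(y - 32))/7 = ((12 + y)/(-32 + y))/7 = (12 + y)/(7*(-32 + y)))
o(N) = 2 + N
(v(-7) + o(-8))² = ((12 - 7)/(7*(-32 - 7)) + (2 - 8))² = ((⅐)*5/(-39) - 6)² = ((⅐)*(-1/39)*5 - 6)² = (-5/273 - 6)² = (-1643/273)² = 2699449/74529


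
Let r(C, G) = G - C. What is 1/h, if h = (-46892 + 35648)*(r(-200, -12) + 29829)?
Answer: -1/337511148 ≈ -2.9629e-9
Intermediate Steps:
h = -337511148 (h = (-46892 + 35648)*((-12 - 1*(-200)) + 29829) = -11244*((-12 + 200) + 29829) = -11244*(188 + 29829) = -11244*30017 = -337511148)
1/h = 1/(-337511148) = -1/337511148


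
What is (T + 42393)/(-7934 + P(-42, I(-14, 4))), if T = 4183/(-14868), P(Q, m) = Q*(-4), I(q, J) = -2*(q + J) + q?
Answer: -630294941/115464888 ≈ -5.4588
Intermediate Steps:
I(q, J) = -q - 2*J (I(q, J) = -2*(J + q) + q = (-2*J - 2*q) + q = -q - 2*J)
P(Q, m) = -4*Q
T = -4183/14868 (T = 4183*(-1/14868) = -4183/14868 ≈ -0.28134)
(T + 42393)/(-7934 + P(-42, I(-14, 4))) = (-4183/14868 + 42393)/(-7934 - 4*(-42)) = 630294941/(14868*(-7934 + 168)) = (630294941/14868)/(-7766) = (630294941/14868)*(-1/7766) = -630294941/115464888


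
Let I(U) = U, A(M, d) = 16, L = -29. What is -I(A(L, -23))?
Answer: -16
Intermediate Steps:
-I(A(L, -23)) = -1*16 = -16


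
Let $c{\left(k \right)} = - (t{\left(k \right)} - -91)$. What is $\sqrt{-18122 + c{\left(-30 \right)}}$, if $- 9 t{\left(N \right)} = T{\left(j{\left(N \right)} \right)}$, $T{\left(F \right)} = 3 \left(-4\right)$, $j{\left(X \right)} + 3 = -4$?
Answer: $\frac{i \sqrt{163929}}{3} \approx 134.96 i$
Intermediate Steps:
$j{\left(X \right)} = -7$ ($j{\left(X \right)} = -3 - 4 = -7$)
$T{\left(F \right)} = -12$
$t{\left(N \right)} = \frac{4}{3}$ ($t{\left(N \right)} = \left(- \frac{1}{9}\right) \left(-12\right) = \frac{4}{3}$)
$c{\left(k \right)} = - \frac{277}{3}$ ($c{\left(k \right)} = - (\frac{4}{3} - -91) = - (\frac{4}{3} + 91) = \left(-1\right) \frac{277}{3} = - \frac{277}{3}$)
$\sqrt{-18122 + c{\left(-30 \right)}} = \sqrt{-18122 - \frac{277}{3}} = \sqrt{- \frac{54643}{3}} = \frac{i \sqrt{163929}}{3}$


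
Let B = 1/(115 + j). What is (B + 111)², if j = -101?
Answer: 2418025/196 ≈ 12337.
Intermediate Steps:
B = 1/14 (B = 1/(115 - 101) = 1/14 ≈ 0.071429)
(B + 111)² = (1/14 + 111)² = (1555/14)² = 2418025/196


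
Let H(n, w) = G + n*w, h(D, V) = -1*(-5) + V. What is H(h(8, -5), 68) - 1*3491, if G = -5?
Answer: -3496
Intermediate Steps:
h(D, V) = 5 + V
H(n, w) = -5 + n*w
H(h(8, -5), 68) - 1*3491 = (-5 + (5 - 5)*68) - 1*3491 = (-5 + 0*68) - 3491 = (-5 + 0) - 3491 = -5 - 3491 = -3496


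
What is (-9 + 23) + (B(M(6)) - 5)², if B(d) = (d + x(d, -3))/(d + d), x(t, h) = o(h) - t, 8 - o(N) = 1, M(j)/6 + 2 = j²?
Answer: 6463585/166464 ≈ 38.829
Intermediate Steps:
M(j) = -12 + 6*j²
o(N) = 7 (o(N) = 8 - 1*1 = 8 - 1 = 7)
x(t, h) = 7 - t
B(d) = 7/(2*d) (B(d) = (d + (7 - d))/(d + d) = 7/((2*d)) = 7*(1/(2*d)) = 7/(2*d))
(-9 + 23) + (B(M(6)) - 5)² = (-9 + 23) + (7/(2*(-12 + 6*6²)) - 5)² = 14 + (7/(2*(-12 + 6*36)) - 5)² = 14 + (7/(2*(-12 + 216)) - 5)² = 14 + ((7/2)/204 - 5)² = 14 + ((7/2)*(1/204) - 5)² = 14 + (7/408 - 5)² = 14 + (-2033/408)² = 14 + 4133089/166464 = 6463585/166464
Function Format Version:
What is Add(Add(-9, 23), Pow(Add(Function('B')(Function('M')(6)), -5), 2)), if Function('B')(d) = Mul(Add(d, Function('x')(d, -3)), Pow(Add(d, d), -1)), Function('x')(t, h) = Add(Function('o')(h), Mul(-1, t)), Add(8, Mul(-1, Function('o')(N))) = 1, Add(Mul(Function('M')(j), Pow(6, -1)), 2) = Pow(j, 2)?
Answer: Rational(6463585, 166464) ≈ 38.829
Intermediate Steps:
Function('M')(j) = Add(-12, Mul(6, Pow(j, 2)))
Function('o')(N) = 7 (Function('o')(N) = Add(8, Mul(-1, 1)) = Add(8, -1) = 7)
Function('x')(t, h) = Add(7, Mul(-1, t))
Function('B')(d) = Mul(Rational(7, 2), Pow(d, -1)) (Function('B')(d) = Mul(Add(d, Add(7, Mul(-1, d))), Pow(Add(d, d), -1)) = Mul(7, Pow(Mul(2, d), -1)) = Mul(7, Mul(Rational(1, 2), Pow(d, -1))) = Mul(Rational(7, 2), Pow(d, -1)))
Add(Add(-9, 23), Pow(Add(Function('B')(Function('M')(6)), -5), 2)) = Add(Add(-9, 23), Pow(Add(Mul(Rational(7, 2), Pow(Add(-12, Mul(6, Pow(6, 2))), -1)), -5), 2)) = Add(14, Pow(Add(Mul(Rational(7, 2), Pow(Add(-12, Mul(6, 36)), -1)), -5), 2)) = Add(14, Pow(Add(Mul(Rational(7, 2), Pow(Add(-12, 216), -1)), -5), 2)) = Add(14, Pow(Add(Mul(Rational(7, 2), Pow(204, -1)), -5), 2)) = Add(14, Pow(Add(Mul(Rational(7, 2), Rational(1, 204)), -5), 2)) = Add(14, Pow(Add(Rational(7, 408), -5), 2)) = Add(14, Pow(Rational(-2033, 408), 2)) = Add(14, Rational(4133089, 166464)) = Rational(6463585, 166464)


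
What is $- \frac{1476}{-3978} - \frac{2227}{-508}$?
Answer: $\frac{533823}{112268} \approx 4.7549$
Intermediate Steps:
$- \frac{1476}{-3978} - \frac{2227}{-508} = \left(-1476\right) \left(- \frac{1}{3978}\right) - - \frac{2227}{508} = \frac{82}{221} + \frac{2227}{508} = \frac{533823}{112268}$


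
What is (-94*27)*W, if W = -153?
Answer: 388314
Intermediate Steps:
(-94*27)*W = -94*27*(-153) = -2538*(-153) = 388314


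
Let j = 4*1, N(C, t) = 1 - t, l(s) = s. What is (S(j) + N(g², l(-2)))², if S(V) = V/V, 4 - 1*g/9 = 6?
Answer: 16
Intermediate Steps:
g = -18 (g = 36 - 9*6 = 36 - 54 = -18)
j = 4
S(V) = 1
(S(j) + N(g², l(-2)))² = (1 + (1 - 1*(-2)))² = (1 + (1 + 2))² = (1 + 3)² = 4² = 16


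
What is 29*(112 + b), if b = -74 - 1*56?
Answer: -522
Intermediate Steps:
b = -130 (b = -74 - 56 = -130)
29*(112 + b) = 29*(112 - 130) = 29*(-18) = -522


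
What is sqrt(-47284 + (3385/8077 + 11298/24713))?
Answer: I*sqrt(1883897476665680687133)/199606901 ≈ 217.45*I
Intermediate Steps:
sqrt(-47284 + (3385/8077 + 11298/24713)) = sqrt(-47284 + 174907451/199606901) = sqrt(-9438037799433/199606901) = I*sqrt(1883897476665680687133)/199606901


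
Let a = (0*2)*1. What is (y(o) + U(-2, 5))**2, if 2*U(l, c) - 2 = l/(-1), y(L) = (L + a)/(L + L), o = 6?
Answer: 25/4 ≈ 6.2500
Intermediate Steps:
a = 0 (a = 0*1 = 0)
y(L) = 1/2 (y(L) = (L + 0)/(L + L) = L/((2*L)) = L*(1/(2*L)) = 1/2)
U(l, c) = 1 - l/2 (U(l, c) = 1 + (l/(-1))/2 = 1 + (l*(-1))/2 = 1 + (-l)/2 = 1 - l/2)
(y(o) + U(-2, 5))**2 = (1/2 + (1 - 1/2*(-2)))**2 = (1/2 + (1 + 1))**2 = (1/2 + 2)**2 = (5/2)**2 = 25/4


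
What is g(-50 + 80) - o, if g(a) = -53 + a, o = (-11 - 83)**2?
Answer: -8859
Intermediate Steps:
o = 8836 (o = (-94)**2 = 8836)
g(-50 + 80) - o = (-53 + (-50 + 80)) - 1*8836 = (-53 + 30) - 8836 = -23 - 8836 = -8859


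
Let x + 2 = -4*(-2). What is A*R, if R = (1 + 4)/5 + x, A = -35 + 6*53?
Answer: 1981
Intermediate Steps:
x = 6 (x = -2 - 4*(-2) = -2 + 8 = 6)
A = 283 (A = -35 + 318 = 283)
R = 7 (R = (1 + 4)/5 + 6 = 5*(1/5) + 6 = 1 + 6 = 7)
A*R = 283*7 = 1981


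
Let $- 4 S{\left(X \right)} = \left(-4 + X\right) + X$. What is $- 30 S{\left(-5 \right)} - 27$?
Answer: $-132$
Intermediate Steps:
$S{\left(X \right)} = 1 - \frac{X}{2}$ ($S{\left(X \right)} = - \frac{\left(-4 + X\right) + X}{4} = - \frac{-4 + 2 X}{4} = 1 - \frac{X}{2}$)
$- 30 S{\left(-5 \right)} - 27 = - 30 \left(1 - - \frac{5}{2}\right) - 27 = - 30 \left(1 + \frac{5}{2}\right) - 27 = \left(-30\right) \frac{7}{2} - 27 = -105 - 27 = -132$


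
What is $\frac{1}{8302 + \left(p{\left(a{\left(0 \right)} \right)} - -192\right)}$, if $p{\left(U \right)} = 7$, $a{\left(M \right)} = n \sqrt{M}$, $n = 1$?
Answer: $\frac{1}{8501} \approx 0.00011763$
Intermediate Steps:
$a{\left(M \right)} = \sqrt{M}$ ($a{\left(M \right)} = 1 \sqrt{M} = \sqrt{M}$)
$\frac{1}{8302 + \left(p{\left(a{\left(0 \right)} \right)} - -192\right)} = \frac{1}{8302 + \left(7 - -192\right)} = \frac{1}{8302 + \left(7 + 192\right)} = \frac{1}{8302 + 199} = \frac{1}{8501}$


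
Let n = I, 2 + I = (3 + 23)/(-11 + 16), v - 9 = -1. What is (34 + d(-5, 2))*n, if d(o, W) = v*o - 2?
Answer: -128/5 ≈ -25.600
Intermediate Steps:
v = 8 (v = 9 - 1 = 8)
d(o, W) = -2 + 8*o (d(o, W) = 8*o - 2 = -2 + 8*o)
I = 16/5 (I = -2 + (3 + 23)/(-11 + 16) = -2 + 26/5 = 16/5 ≈ 3.2000)
n = 16/5 ≈ 3.2000
(34 + d(-5, 2))*n = (34 + (-2 + 8*(-5)))*(16/5) = (34 + (-2 - 40))*(16/5) = (34 - 42)*(16/5) = -8*16/5 = -128/5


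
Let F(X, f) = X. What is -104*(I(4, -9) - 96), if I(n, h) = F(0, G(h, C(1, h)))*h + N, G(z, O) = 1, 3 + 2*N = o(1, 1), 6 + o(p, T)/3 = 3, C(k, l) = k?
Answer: 10608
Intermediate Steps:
o(p, T) = -9 (o(p, T) = -18 + 3*3 = -18 + 9 = -9)
N = -6 (N = -3/2 + (½)*(-9) = -3/2 - 9/2 = -6)
I(n, h) = -6 (I(n, h) = 0*h - 6 = 0 - 6 = -6)
-104*(I(4, -9) - 96) = -104*(-6 - 96) = -104*(-102) = 10608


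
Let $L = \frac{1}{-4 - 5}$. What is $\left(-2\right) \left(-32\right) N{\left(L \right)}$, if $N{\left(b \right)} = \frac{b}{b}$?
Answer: $64$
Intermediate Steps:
$L = - \frac{1}{9}$ ($L = \frac{1}{-9} = - \frac{1}{9} \approx -0.11111$)
$N{\left(b \right)} = 1$
$\left(-2\right) \left(-32\right) N{\left(L \right)} = \left(-2\right) \left(-32\right) 1 = 64 \cdot 1 = 64$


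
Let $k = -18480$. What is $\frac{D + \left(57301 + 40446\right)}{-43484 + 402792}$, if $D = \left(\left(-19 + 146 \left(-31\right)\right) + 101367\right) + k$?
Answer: $\frac{176089}{359308} \approx 0.49008$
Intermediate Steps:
$D = 78342$ ($D = \left(\left(-19 + 146 \left(-31\right)\right) + 101367\right) - 18480 = \left(\left(-19 - 4526\right) + 101367\right) - 18480 = \left(-4545 + 101367\right) - 18480 = 96822 - 18480 = 78342$)
$\frac{D + \left(57301 + 40446\right)}{-43484 + 402792} = \frac{78342 + \left(57301 + 40446\right)}{-43484 + 402792} = \frac{78342 + 97747}{359308} = 176089 \cdot \frac{1}{359308} = \frac{176089}{359308}$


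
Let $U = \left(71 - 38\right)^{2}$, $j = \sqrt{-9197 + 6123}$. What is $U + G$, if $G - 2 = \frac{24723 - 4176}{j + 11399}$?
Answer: $\frac{47333018426}{43313425} - \frac{6849 i \sqrt{3074}}{43313425} \approx 1092.8 - 0.0087671 i$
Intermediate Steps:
$j = i \sqrt{3074}$ ($j = \sqrt{-3074} = i \sqrt{3074} \approx 55.444 i$)
$U = 1089$ ($U = 33^{2} = 1089$)
$G = 2 + \frac{20547}{11399 + i \sqrt{3074}}$ ($G = 2 + \frac{24723 - 4176}{i \sqrt{3074} + 11399} = 2 + \frac{20547}{11399 + i \sqrt{3074}} \approx 3.8025 - 0.0087671 i$)
$U + G = 1089 + \left(\frac{164698601}{43313425} - \frac{6849 i \sqrt{3074}}{43313425}\right) = \frac{47333018426}{43313425} - \frac{6849 i \sqrt{3074}}{43313425}$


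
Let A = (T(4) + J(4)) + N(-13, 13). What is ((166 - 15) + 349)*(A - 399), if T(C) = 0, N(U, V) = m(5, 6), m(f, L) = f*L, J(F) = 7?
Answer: -181000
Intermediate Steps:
m(f, L) = L*f
N(U, V) = 30 (N(U, V) = 6*5 = 30)
A = 37 (A = (0 + 7) + 30 = 7 + 30 = 37)
((166 - 15) + 349)*(A - 399) = ((166 - 15) + 349)*(37 - 399) = (151 + 349)*(-362) = 500*(-362) = -181000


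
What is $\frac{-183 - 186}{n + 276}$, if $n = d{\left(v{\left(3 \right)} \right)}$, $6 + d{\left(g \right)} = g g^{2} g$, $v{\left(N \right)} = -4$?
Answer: $- \frac{369}{526} \approx -0.70152$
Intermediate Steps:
$d{\left(g \right)} = -6 + g^{4}$ ($d{\left(g \right)} = -6 + g g^{2} g = -6 + g^{3} g = -6 + g^{4}$)
$n = 250$ ($n = -6 + \left(-4\right)^{4} = -6 + 256 = 250$)
$\frac{-183 - 186}{n + 276} = \frac{-183 - 186}{250 + 276} = - \frac{369}{526}$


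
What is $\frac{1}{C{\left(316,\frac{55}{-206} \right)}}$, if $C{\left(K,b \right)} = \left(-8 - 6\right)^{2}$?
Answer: $\frac{1}{196} \approx 0.005102$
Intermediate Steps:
$C{\left(K,b \right)} = 196$ ($C{\left(K,b \right)} = \left(-14\right)^{2} = 196$)
$\frac{1}{C{\left(316,\frac{55}{-206} \right)}} = \frac{1}{196}$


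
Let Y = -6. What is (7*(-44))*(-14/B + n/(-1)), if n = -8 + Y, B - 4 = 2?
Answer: -10780/3 ≈ -3593.3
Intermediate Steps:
B = 6 (B = 4 + 2 = 6)
n = -14 (n = -8 - 6 = -14)
(7*(-44))*(-14/B + n/(-1)) = (7*(-44))*(-14/6 - 14/(-1)) = -308*(-14*⅙ - 14*(-1)) = -308*(-7/3 + 14) = -308*35/3 = -10780/3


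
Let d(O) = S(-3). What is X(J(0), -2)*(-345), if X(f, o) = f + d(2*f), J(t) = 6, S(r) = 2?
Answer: -2760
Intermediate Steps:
d(O) = 2
X(f, o) = 2 + f (X(f, o) = f + 2 = 2 + f)
X(J(0), -2)*(-345) = (2 + 6)*(-345) = 8*(-345) = -2760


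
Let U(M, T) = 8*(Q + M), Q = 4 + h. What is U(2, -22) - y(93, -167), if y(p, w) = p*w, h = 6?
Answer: 15627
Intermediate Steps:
Q = 10 (Q = 4 + 6 = 10)
U(M, T) = 80 + 8*M (U(M, T) = 8*(10 + M) = 80 + 8*M)
U(2, -22) - y(93, -167) = (80 + 8*2) - 93*(-167) = (80 + 16) - 1*(-15531) = 96 + 15531 = 15627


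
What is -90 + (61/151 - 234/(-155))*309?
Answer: 11733351/23405 ≈ 501.32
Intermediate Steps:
-90 + (61/151 - 234/(-155))*309 = -90 + (61*(1/151) - 234*(-1/155))*309 = -90 + (61/151 + 234/155)*309 = -90 + (44789/23405)*309 = -90 + 13839801/23405 = 11733351/23405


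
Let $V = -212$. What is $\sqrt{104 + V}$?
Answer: $6 i \sqrt{3} \approx 10.392 i$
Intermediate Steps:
$\sqrt{104 + V} = \sqrt{104 - 212} = \sqrt{-108} = 6 i \sqrt{3}$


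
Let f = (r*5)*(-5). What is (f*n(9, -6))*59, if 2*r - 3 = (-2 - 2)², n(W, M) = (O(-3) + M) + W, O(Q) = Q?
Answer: 0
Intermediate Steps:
n(W, M) = -3 + M + W (n(W, M) = (-3 + M) + W = -3 + M + W)
r = 19/2 (r = 3/2 + (-2 - 2)²/2 = 3/2 + (½)*(-4)² = 3/2 + (½)*16 = 3/2 + 8 = 19/2 ≈ 9.5000)
f = -475/2 (f = ((19/2)*5)*(-5) = (95/2)*(-5) = -475/2 ≈ -237.50)
(f*n(9, -6))*59 = -475*(-3 - 6 + 9)/2*59 = -475/2*0*59 = 0*59 = 0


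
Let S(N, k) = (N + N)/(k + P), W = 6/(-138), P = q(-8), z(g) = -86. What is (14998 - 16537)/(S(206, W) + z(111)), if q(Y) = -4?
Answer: 143127/17474 ≈ 8.1909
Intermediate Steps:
P = -4
W = -1/23 (W = 6*(-1/138) = -1/23 ≈ -0.043478)
S(N, k) = 2*N/(-4 + k) (S(N, k) = (N + N)/(k - 4) = (2*N)/(-4 + k) = 2*N/(-4 + k))
(14998 - 16537)/(S(206, W) + z(111)) = (14998 - 16537)/(2*206/(-4 - 1/23) - 86) = -1539/(2*206/(-93/23) - 86) = -1539/(2*206*(-23/93) - 86) = -1539/(-9476/93 - 86) = -1539/(-17474/93) = -1539*(-93/17474) = 143127/17474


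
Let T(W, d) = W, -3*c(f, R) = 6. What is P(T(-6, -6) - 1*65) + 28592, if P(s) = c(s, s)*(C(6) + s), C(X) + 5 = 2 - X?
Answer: 28752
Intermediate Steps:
c(f, R) = -2 (c(f, R) = -1/3*6 = -2)
C(X) = -3 - X (C(X) = -5 + (2 - X) = -3 - X)
P(s) = 18 - 2*s (P(s) = -2*((-3 - 1*6) + s) = -2*((-3 - 6) + s) = -2*(-9 + s) = 18 - 2*s)
P(T(-6, -6) - 1*65) + 28592 = (18 - 2*(-6 - 1*65)) + 28592 = (18 - 2*(-6 - 65)) + 28592 = (18 - 2*(-71)) + 28592 = (18 + 142) + 28592 = 160 + 28592 = 28752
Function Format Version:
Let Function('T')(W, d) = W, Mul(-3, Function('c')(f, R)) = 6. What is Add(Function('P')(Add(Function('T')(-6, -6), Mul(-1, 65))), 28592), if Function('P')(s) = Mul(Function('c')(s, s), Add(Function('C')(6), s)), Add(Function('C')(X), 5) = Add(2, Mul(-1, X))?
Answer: 28752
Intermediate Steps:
Function('c')(f, R) = -2 (Function('c')(f, R) = Mul(Rational(-1, 3), 6) = -2)
Function('C')(X) = Add(-3, Mul(-1, X)) (Function('C')(X) = Add(-5, Add(2, Mul(-1, X))) = Add(-3, Mul(-1, X)))
Function('P')(s) = Add(18, Mul(-2, s)) (Function('P')(s) = Mul(-2, Add(Add(-3, Mul(-1, 6)), s)) = Mul(-2, Add(Add(-3, -6), s)) = Mul(-2, Add(-9, s)) = Add(18, Mul(-2, s)))
Add(Function('P')(Add(Function('T')(-6, -6), Mul(-1, 65))), 28592) = Add(Add(18, Mul(-2, Add(-6, Mul(-1, 65)))), 28592) = Add(Add(18, Mul(-2, Add(-6, -65))), 28592) = Add(Add(18, Mul(-2, -71)), 28592) = Add(Add(18, 142), 28592) = Add(160, 28592) = 28752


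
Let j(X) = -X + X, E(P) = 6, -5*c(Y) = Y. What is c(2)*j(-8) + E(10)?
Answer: 6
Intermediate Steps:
c(Y) = -Y/5
j(X) = 0
c(2)*j(-8) + E(10) = -⅕*2*0 + 6 = -⅖*0 + 6 = 0 + 6 = 6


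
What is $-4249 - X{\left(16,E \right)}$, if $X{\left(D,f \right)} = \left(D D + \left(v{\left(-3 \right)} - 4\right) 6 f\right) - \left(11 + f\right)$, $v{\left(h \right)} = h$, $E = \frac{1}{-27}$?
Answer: $- \frac{121381}{27} \approx -4495.6$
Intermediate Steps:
$E = - \frac{1}{27} \approx -0.037037$
$X{\left(D,f \right)} = -11 + D^{2} - 43 f$ ($X{\left(D,f \right)} = \left(D D + \left(-3 - 4\right) 6 f\right) - \left(11 + f\right) = \left(D^{2} + \left(-7\right) 6 f\right) - \left(11 + f\right) = \left(D^{2} - 42 f\right) - \left(11 + f\right) = -11 + D^{2} - 43 f$)
$-4249 - X{\left(16,E \right)} = -4249 - \left(-11 + 16^{2} - - \frac{43}{27}\right) = -4249 - \left(-11 + 256 + \frac{43}{27}\right) = -4249 - \frac{6658}{27} = - \frac{121381}{27}$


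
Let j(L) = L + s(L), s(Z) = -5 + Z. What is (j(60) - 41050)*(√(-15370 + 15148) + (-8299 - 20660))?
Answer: 1185436665 - 40935*I*√222 ≈ 1.1854e+9 - 6.0992e+5*I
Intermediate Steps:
j(L) = -5 + 2*L (j(L) = L + (-5 + L) = -5 + 2*L)
(j(60) - 41050)*(√(-15370 + 15148) + (-8299 - 20660)) = ((-5 + 2*60) - 41050)*(√(-15370 + 15148) + (-8299 - 20660)) = ((-5 + 120) - 41050)*(√(-222) - 28959) = (115 - 41050)*(I*√222 - 28959) = -40935*(-28959 + I*√222) = 1185436665 - 40935*I*√222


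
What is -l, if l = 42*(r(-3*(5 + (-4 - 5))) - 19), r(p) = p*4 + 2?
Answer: -1302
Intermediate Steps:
r(p) = 2 + 4*p (r(p) = 4*p + 2 = 2 + 4*p)
l = 1302 (l = 42*((2 + 4*(-3*(5 + (-4 - 5)))) - 19) = 42*((2 + 4*(-3*(5 - 9))) - 19) = 42*((2 + 4*(-3*(-4))) - 19) = 42*((2 + 4*12) - 19) = 42*((2 + 48) - 19) = 42*(50 - 19) = 42*31 = 1302)
-l = -1*1302 = -1302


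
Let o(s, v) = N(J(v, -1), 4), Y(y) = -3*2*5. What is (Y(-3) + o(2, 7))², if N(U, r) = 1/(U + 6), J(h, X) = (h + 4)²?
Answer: 14508481/16129 ≈ 899.53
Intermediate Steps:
Y(y) = -30 (Y(y) = -6*5 = -30)
J(h, X) = (4 + h)²
N(U, r) = 1/(6 + U)
o(s, v) = 1/(6 + (4 + v)²)
(Y(-3) + o(2, 7))² = (-30 + 1/(6 + (4 + 7)²))² = (-30 + 1/(6 + 11²))² = (-30 + 1/(6 + 121))² = (-30 + 1/127)² = (-3809/127)² = 14508481/16129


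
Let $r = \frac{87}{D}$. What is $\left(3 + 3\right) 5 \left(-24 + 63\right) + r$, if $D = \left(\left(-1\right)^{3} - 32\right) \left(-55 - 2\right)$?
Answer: $\frac{733619}{627} \approx 1170.0$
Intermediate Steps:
$D = 1881$ ($D = \left(-1 - 32\right) \left(-57\right) = \left(-33\right) \left(-57\right) = 1881$)
$r = \frac{29}{627}$ ($r = \frac{87}{1881} = 87 \cdot \frac{1}{1881} = \frac{29}{627} \approx 0.046252$)
$\left(3 + 3\right) 5 \left(-24 + 63\right) + r = \left(3 + 3\right) 5 \left(-24 + 63\right) + \frac{29}{627} = 6 \cdot 5 \cdot 39 + \frac{29}{627} = 30 \cdot 39 + \frac{29}{627} = 1170 + \frac{29}{627} = \frac{733619}{627}$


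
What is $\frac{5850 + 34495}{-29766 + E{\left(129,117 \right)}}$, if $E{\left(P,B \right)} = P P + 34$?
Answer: $- \frac{40345}{13091} \approx -3.0819$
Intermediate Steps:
$E{\left(P,B \right)} = 34 + P^{2}$ ($E{\left(P,B \right)} = P^{2} + 34 = 34 + P^{2}$)
$\frac{5850 + 34495}{-29766 + E{\left(129,117 \right)}} = \frac{5850 + 34495}{-29766 + \left(34 + 129^{2}\right)} = \frac{40345}{-29766 + \left(34 + 16641\right)} = \frac{40345}{-29766 + 16675} = \frac{40345}{-13091} = 40345 \left(- \frac{1}{13091}\right) = - \frac{40345}{13091}$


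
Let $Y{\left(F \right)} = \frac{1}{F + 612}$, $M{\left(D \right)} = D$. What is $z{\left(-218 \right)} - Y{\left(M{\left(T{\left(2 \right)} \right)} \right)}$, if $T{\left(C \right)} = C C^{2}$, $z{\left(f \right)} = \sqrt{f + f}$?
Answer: $- \frac{1}{620} + 2 i \sqrt{109} \approx -0.0016129 + 20.881 i$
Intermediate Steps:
$z{\left(f \right)} = \sqrt{2} \sqrt{f}$ ($z{\left(f \right)} = \sqrt{2 f} = \sqrt{2} \sqrt{f}$)
$T{\left(C \right)} = C^{3}$
$Y{\left(F \right)} = \frac{1}{612 + F}$
$z{\left(-218 \right)} - Y{\left(M{\left(T{\left(2 \right)} \right)} \right)} = \sqrt{2} \sqrt{-218} - \frac{1}{612 + 2^{3}} = \sqrt{2} i \sqrt{218} - \frac{1}{612 + 8} = 2 i \sqrt{109} - \frac{1}{620} = - \frac{1}{620} + 2 i \sqrt{109}$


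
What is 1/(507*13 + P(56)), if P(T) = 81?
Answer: 1/6672 ≈ 0.00014988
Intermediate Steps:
1/(507*13 + P(56)) = 1/(507*13 + 81) = 1/(6591 + 81) = 1/6672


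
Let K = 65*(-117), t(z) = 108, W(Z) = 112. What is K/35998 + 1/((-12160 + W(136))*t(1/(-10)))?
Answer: -4947770159/23420010816 ≈ -0.21126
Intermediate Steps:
K = -7605
K/35998 + 1/((-12160 + W(136))*t(1/(-10))) = -7605/35998 + 1/((-12160 + 112)*108) = -7605*1/35998 + (1/108)/(-12048) = -7605/35998 - 1/12048*1/108 = -7605/35998 - 1/1301184 = -4947770159/23420010816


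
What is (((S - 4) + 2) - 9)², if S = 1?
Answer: 100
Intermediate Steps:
(((S - 4) + 2) - 9)² = (((1 - 4) + 2) - 9)² = ((-3 + 2) - 9)² = (-1 - 9)² = (-10)² = 100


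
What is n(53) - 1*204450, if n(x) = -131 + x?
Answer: -204528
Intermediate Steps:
n(53) - 1*204450 = (-131 + 53) - 1*204450 = -78 - 204450 = -204528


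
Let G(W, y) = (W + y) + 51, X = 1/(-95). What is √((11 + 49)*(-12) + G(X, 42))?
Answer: I*√5658770/95 ≈ 25.04*I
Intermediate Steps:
X = -1/95 ≈ -0.010526
G(W, y) = 51 + W + y
√((11 + 49)*(-12) + G(X, 42)) = √((11 + 49)*(-12) + (51 - 1/95 + 42)) = √(60*(-12) + 8834/95) = √(-720 + 8834/95) = √(-59566/95) = I*√5658770/95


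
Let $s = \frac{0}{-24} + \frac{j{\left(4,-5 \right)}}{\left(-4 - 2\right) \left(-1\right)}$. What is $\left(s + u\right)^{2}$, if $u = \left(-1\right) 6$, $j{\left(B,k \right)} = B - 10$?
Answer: $49$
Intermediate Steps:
$j{\left(B,k \right)} = -10 + B$ ($j{\left(B,k \right)} = B - 10 = -10 + B$)
$u = -6$
$s = -1$ ($s = \frac{0}{-24} + \frac{-10 + 4}{\left(-4 - 2\right) \left(-1\right)} = 0 \left(- \frac{1}{24}\right) - \frac{6}{\left(-6\right) \left(-1\right)} = 0 - \frac{6}{6} = 0 - 1 = -1$)
$\left(s + u\right)^{2} = \left(-1 - 6\right)^{2} = \left(-7\right)^{2} = 49$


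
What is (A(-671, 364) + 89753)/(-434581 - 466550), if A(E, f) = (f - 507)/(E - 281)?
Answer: -85444999/857876712 ≈ -0.099601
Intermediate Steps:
A(E, f) = (-507 + f)/(-281 + E)
(A(-671, 364) + 89753)/(-434581 - 466550) = ((-507 + 364)/(-281 - 671) + 89753)/(-434581 - 466550) = (-143/(-952) + 89753)/(-901131) = (-1/952*(-143) + 89753)*(-1/901131) = (143/952 + 89753)*(-1/901131) = (85444999/952)*(-1/901131) = -85444999/857876712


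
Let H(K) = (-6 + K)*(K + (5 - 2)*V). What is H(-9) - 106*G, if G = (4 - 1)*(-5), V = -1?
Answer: 1770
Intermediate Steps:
H(K) = (-6 + K)*(-3 + K) (H(K) = (-6 + K)*(K + (5 - 2)*(-1)) = (-6 + K)*(K + 3*(-1)) = (-6 + K)*(K - 3) = (-6 + K)*(-3 + K))
G = -15 (G = 3*(-5) = -15)
H(-9) - 106*G = (18 + (-9)² - 9*(-9)) - 106*(-15) = (18 + 81 + 81) + 1590 = 180 + 1590 = 1770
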